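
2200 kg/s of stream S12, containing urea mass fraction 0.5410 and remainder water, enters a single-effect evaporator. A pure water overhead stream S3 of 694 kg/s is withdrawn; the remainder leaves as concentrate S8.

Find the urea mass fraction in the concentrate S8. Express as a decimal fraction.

urea is not removed: 2200×0.541 = 1190.2 kg/s of urea enters S8.
Concentrate = 2200 − 694 = 1506 kg/s.
Mass fraction = 1190.2/1506 = 0.7903.

0.7903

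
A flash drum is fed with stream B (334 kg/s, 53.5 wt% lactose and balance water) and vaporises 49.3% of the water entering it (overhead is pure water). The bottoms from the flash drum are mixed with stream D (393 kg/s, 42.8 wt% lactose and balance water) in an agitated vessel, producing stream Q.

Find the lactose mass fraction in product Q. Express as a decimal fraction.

0.5333

Vapour removed = 0.493×0.465×334 = 76.568 kg/s; concentrate = 257.43 kg/s.
lactose reaching the mixer = 178.69 (from concentrate) + 393×0.428 = 346.89 kg/s.
Product flow = 257.43 + 393 = 650.43 kg/s; lactose fraction = 0.5333.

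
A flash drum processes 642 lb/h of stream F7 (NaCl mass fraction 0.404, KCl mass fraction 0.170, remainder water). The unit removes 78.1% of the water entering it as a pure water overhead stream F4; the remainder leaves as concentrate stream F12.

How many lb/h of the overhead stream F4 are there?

water entering = 642×0.426 = 273.49 lb/h; overhead removed = 0.781×273.49 = 213.6 lb/h.

213.6 lb/h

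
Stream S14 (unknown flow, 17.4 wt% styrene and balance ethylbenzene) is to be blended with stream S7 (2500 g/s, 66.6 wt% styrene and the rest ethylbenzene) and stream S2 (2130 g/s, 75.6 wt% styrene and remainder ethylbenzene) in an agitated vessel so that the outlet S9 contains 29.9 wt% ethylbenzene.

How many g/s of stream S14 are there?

Let S14 be the unknown flow. Total out = 4630 + S14.
ethylbenzene balance: 1354.7 + 0.826·S14 = 0.299·(4630 + S14)
(0.826 − 0.299)·S14 = 0.299×4630 − 1354.7 = 29.65
S14 = 29.65 / 0.527 = 56.262 g/s

56.26 g/s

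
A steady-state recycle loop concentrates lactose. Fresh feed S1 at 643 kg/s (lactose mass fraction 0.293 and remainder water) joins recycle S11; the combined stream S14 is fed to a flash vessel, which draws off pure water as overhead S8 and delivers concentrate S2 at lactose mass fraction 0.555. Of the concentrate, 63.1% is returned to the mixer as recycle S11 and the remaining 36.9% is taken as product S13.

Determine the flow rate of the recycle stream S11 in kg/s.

Overall lactose balance (none leaves overhead): lactose in fresh feed = lactose in product, i.e. 643×0.293 = (1−0.631)·S2·0.555.
S2 = 188.4/(0.555×0.369) = 919.94 kg/s.
Recycle S11 = 0.631×919.94 = 580.48 kg/s.

580.5 kg/s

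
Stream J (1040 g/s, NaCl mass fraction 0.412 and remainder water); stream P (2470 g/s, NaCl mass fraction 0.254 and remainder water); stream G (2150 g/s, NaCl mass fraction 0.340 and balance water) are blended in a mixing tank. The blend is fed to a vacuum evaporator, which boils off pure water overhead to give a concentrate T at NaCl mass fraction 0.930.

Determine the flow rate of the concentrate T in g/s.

NaCl entering = 1040×0.412 + 2470×0.254 + 2150×0.340 = 1786.9 g/s.
All NaCl reports to T, so T = 1786.9/0.930 = 1921.4 g/s.

1921 g/s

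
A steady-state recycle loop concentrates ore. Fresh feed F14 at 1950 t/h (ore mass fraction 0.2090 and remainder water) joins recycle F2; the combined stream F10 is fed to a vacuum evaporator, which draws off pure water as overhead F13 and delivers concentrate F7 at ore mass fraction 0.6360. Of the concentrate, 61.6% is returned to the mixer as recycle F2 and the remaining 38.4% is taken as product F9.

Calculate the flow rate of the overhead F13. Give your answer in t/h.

Overall ore balance (none leaves overhead): ore in fresh feed = ore in product, i.e. 1950×0.209 = (1−0.616)·F7·0.636.
F7 = 407.55/(0.636×0.384) = 1668.8 t/h.
Recycle F2 = 0.616×1668.8 = 1028 t/h.
Combined feed F10 = 1950 + 1028 = 2978 t/h.
Overhead F13 = F10 − F7 = 2978 − 1668.8 = 1309.2 t/h.

1309 t/h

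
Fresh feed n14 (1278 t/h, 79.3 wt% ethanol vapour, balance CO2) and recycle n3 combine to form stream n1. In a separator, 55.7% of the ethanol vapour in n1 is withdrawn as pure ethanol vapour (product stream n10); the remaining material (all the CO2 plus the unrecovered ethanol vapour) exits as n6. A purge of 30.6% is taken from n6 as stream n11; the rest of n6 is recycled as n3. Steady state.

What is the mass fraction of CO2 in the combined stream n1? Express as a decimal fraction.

CO2 enters only via n14 and leaves only via the purge: 1278×0.207 = 0.306×(CO2 in n6), and the separator passes all CO2, so CO2 in n1 = CO2 in n6 = 864.53 t/h.
ethanol vapour in n1: m_A = 1278×0.793 + (1−0.306)·(1−0.557)·m_A, so m_A = 1013.5/0.6926 = 1463.3 t/h.
n1 = 1463.3 + 864.53 = 2327.9 t/h.
CO2 fraction in n1 = 864.53/2327.9 = 0.371.

0.371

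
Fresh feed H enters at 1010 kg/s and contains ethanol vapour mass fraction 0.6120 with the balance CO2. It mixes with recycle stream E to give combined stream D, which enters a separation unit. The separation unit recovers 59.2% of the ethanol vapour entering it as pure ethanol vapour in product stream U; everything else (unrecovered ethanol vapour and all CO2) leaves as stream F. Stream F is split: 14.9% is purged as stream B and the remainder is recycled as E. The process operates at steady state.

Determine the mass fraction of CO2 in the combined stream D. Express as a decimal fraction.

CO2 enters only via H and leaves only via the purge: 1010×0.388 = 0.149×(CO2 in F), and the separation unit passes all CO2, so CO2 in D = CO2 in F = 2630.1 kg/s.
ethanol vapour in D: m_A = 1010×0.612 + (1−0.149)·(1−0.592)·m_A, so m_A = 618.12/0.6528 = 946.89 kg/s.
D = 946.89 + 2630.1 = 3577 kg/s.
CO2 fraction in D = 2630.1/3577 = 0.7353.

0.7353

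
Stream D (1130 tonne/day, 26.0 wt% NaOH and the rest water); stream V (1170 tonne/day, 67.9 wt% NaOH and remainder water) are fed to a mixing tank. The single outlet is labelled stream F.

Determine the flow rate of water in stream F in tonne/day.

1212 tonne/day

water out = water in = 1130×0.740 + 1170×0.321 = 1211.8 tonne/day.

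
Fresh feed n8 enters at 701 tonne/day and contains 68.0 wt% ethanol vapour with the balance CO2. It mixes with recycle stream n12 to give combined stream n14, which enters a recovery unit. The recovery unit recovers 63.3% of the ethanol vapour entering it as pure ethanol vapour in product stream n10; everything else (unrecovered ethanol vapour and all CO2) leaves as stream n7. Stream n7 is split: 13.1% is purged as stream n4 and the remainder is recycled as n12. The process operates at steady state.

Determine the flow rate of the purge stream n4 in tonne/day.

258 tonne/day

CO2 enters only via n8 and leaves only via the purge: 701×0.320 = 0.131×(CO2 in n7), and the recovery unit passes all CO2, so CO2 in n14 = CO2 in n7 = 1712.4 tonne/day.
ethanol vapour in n14: m_A = 701×0.680 + (1−0.131)·(1−0.633)·m_A, so m_A = 476.68/0.6811 = 699.89 tonne/day.
n7 = (1−0.633)×699.89 + 1712.4 = 1969.2 tonne/day.
Purge n4 = 0.131×1969.2 = 257.97 tonne/day.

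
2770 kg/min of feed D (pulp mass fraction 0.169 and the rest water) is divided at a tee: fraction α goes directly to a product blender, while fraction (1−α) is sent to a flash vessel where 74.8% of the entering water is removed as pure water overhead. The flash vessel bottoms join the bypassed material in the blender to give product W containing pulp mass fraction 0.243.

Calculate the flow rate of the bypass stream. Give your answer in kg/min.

All 2770×0.169 = 468.13 kg/min of pulp reaches W, so W = 468.13/0.243 = 1926.5 kg/min and vapour = 843.54 kg/min.
The evaporator receives (1−α)·2770 of feed at 0.831 water and removes 0.748 of that water:
0.748×0.831×(1−α)×2770 = 843.54
(1−α) = 843.54/1721.8 = 0.4899;  α = 0.5101.
Bypass flow = 0.5101×2770 = 1412.9 kg/min.

1413 kg/min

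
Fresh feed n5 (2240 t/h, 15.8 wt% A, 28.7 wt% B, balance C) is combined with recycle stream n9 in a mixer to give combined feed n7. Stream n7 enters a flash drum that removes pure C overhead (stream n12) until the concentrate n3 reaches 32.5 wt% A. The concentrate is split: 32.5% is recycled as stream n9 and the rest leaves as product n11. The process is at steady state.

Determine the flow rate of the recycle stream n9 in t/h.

Overall A balance (none leaves overhead): A in fresh feed = A in product, i.e. 2240×0.158 = (1−0.325)·n3·0.325.
n3 = 353.92/(0.325×0.675) = 1613.3 t/h.
Recycle n9 = 0.325×1613.3 = 524.33 t/h.

524.3 t/h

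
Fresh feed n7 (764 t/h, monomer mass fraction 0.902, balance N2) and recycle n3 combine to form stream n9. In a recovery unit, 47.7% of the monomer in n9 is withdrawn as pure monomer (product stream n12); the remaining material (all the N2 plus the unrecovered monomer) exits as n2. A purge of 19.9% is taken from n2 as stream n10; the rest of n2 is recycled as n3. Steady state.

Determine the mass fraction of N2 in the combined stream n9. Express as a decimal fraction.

0.241

N2 enters only via n7 and leaves only via the purge: 764×0.098 = 0.199×(N2 in n2), and the recovery unit passes all N2, so N2 in n9 = N2 in n2 = 376.24 t/h.
monomer in n9: m_A = 764×0.902 + (1−0.199)·(1−0.477)·m_A, so m_A = 689.13/0.5811 = 1185.9 t/h.
n9 = 1185.9 + 376.24 = 1562.2 t/h.
N2 fraction in n9 = 376.24/1562.2 = 0.241.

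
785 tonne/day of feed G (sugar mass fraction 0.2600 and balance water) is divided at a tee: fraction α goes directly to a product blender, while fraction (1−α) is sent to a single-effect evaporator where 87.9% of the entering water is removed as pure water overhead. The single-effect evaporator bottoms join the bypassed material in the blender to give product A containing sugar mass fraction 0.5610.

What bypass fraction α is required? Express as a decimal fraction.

0.175

All 785×0.260 = 204.1 tonne/day of sugar reaches A, so A = 204.1/0.561 = 363.81 tonne/day and vapour = 421.19 tonne/day.
The evaporator receives (1−α)·785 of feed at 0.740 water and removes 0.879 of that water:
0.879×0.740×(1−α)×785 = 421.19
(1−α) = 421.19/510.61 = 0.8249;  α = 0.1751.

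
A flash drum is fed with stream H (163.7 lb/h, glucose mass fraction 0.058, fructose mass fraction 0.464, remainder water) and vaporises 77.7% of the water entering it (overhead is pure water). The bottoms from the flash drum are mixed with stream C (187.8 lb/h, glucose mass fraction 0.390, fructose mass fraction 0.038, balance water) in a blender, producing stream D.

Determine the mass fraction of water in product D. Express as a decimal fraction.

Vapour removed = 0.777×0.478×163.7 = 60.799 lb/h; concentrate = 102.9 lb/h.
water reaching the mixer = 17.449 (from concentrate) + 187.8×0.572 = 124.87 lb/h.
Product flow = 102.9 + 187.8 = 290.7 lb/h; water fraction = 0.430.

0.430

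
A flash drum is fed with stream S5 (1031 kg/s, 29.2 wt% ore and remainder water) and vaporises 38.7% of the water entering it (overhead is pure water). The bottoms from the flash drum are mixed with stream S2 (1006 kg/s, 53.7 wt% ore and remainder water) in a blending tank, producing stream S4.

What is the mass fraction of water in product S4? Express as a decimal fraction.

Vapour removed = 0.387×0.708×1031 = 282.49 kg/s; concentrate = 748.51 kg/s.
water reaching the mixer = 447.46 (from concentrate) + 1006×0.463 = 913.24 kg/s.
Product flow = 748.51 + 1006 = 1754.5 kg/s; water fraction = 0.521.

0.521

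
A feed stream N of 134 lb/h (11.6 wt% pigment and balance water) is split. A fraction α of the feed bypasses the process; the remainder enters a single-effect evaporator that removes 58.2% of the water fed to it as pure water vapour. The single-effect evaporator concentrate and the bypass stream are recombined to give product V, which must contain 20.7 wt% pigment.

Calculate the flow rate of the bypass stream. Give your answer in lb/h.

19.5 lb/h

All 134×0.116 = 15.544 lb/h of pigment reaches V, so V = 15.544/0.207 = 75.092 lb/h and vapour = 58.908 lb/h.
The evaporator receives (1−α)·134 of feed at 0.884 water and removes 0.582 of that water:
0.582×0.884×(1−α)×134 = 58.908
(1−α) = 58.908/68.941 = 0.8545;  α = 0.1455.
Bypass flow = 0.1455×134 = 19.501 lb/h.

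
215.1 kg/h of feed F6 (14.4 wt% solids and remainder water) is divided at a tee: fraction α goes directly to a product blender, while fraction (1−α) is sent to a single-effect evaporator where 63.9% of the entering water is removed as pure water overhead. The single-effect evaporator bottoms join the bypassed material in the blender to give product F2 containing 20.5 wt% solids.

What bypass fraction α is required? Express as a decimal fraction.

0.456

All 215.1×0.144 = 30.974 kg/h of solids reaches F2, so F2 = 30.974/0.205 = 151.09 kg/h and vapour = 64.005 kg/h.
The evaporator receives (1−α)·215.1 of feed at 0.856 water and removes 0.639 of that water:
0.639×0.856×(1−α)×215.1 = 64.005
(1−α) = 64.005/117.66 = 0.5440;  α = 0.4560.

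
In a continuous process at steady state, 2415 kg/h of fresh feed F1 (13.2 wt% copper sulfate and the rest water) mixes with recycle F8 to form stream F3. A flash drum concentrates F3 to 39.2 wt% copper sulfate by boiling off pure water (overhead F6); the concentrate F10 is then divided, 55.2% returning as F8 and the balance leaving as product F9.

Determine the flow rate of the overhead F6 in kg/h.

Overall copper sulfate balance (none leaves overhead): copper sulfate in fresh feed = copper sulfate in product, i.e. 2415×0.132 = (1−0.552)·F10·0.392.
F10 = 318.78/(0.392×0.448) = 1815.2 kg/h.
Recycle F8 = 0.552×1815.2 = 1002 kg/h.
Combined feed F3 = 2415 + 1002 = 3417 kg/h.
Overhead F6 = F3 − F10 = 3417 − 1815.2 = 1601.8 kg/h.

1602 kg/h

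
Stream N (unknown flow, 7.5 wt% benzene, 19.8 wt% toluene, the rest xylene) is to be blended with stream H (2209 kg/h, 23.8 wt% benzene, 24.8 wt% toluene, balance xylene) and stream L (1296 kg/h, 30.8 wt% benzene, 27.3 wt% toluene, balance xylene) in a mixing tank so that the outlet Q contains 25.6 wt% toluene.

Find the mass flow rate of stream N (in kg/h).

75.17 kg/h

Let N be the unknown flow. Total out = 3505 + N.
toluene balance: 901.64 + 0.198·N = 0.256·(3505 + N)
(0.198 − 0.256)·N = 0.256×3505 − 901.64 = -4.36
N = -4.36 / -0.058 = 75.172 kg/h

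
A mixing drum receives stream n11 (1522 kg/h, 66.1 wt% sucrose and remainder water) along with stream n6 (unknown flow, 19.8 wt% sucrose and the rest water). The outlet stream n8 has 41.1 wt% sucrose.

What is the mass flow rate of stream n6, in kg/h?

1786 kg/h

Let n6 be the unknown flow. Total out = 1522 + n6.
sucrose balance: 1006 + 0.198·n6 = 0.411·(1522 + n6)
(0.198 − 0.411)·n6 = 0.411×1522 − 1006 = -380.5
n6 = -380.5 / -0.213 = 1786.4 kg/h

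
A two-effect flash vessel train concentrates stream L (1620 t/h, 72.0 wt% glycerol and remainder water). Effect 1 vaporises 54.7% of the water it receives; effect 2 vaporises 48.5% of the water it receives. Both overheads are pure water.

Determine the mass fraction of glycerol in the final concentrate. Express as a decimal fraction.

0.917

water in feed = 1620×0.280 = 453.6 t/h.
After stage 1: water left = (1−0.547)×453.6 = 205.48; stream total = 1371.9 t/h.
After stage 2: water left = (1−0.485)×205.48 = 105.82; final concentrate = 1272.2 t/h.
glycerol fraction = 1166.4/1272.2 = 0.917.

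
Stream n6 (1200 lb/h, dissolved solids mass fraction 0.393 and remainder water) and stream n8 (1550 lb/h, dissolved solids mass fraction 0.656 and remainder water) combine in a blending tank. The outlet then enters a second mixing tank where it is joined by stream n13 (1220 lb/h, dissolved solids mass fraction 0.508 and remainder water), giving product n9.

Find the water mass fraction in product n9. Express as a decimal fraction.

Overall, product flow = 3970 lb/h.
water in = 1200×0.607 + 1550×0.344 + 1220×0.492 = 1861.8 lb/h.
water fraction in n9 = 0.469.

0.469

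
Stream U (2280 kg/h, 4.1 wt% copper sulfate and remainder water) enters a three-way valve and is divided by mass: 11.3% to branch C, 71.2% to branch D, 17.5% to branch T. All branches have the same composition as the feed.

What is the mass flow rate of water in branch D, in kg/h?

1557 kg/h

Branch D total = 0.712×2280 = 1623.4 kg/h.
water in D = 0.959×1623.4 = 1556.8 kg/h.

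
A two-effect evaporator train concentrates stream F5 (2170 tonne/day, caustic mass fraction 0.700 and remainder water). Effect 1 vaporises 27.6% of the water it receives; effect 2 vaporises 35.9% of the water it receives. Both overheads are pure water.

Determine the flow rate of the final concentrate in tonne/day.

1821 tonne/day

water in feed = 2170×0.300 = 651 tonne/day.
After stage 1: water left = (1−0.276)×651 = 471.32; stream total = 1990.3 tonne/day.
After stage 2: water left = (1−0.359)×471.32 = 302.12; final concentrate = 1821.1 tonne/day.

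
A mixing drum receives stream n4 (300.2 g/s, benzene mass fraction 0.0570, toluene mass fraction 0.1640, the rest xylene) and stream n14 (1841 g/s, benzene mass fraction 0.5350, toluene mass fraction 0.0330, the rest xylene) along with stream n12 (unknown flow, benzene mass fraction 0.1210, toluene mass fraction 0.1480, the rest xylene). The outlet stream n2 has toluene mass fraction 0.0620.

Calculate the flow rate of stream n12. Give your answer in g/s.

Let n12 be the unknown flow. Total out = 2141.2 + n12.
toluene balance: 109.99 + 0.148·n12 = 0.062·(2141.2 + n12)
(0.148 − 0.062)·n12 = 0.062×2141.2 − 109.99 = 22.769
n12 = 22.769 / 0.086 = 264.75 g/s

264.8 g/s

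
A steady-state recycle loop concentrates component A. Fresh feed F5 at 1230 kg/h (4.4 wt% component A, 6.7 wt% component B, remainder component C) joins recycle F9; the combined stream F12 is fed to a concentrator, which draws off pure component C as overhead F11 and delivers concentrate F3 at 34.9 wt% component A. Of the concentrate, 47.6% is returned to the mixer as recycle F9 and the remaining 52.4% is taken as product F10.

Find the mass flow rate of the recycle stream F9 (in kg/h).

Overall component A balance (none leaves overhead): component A in fresh feed = component A in product, i.e. 1230×0.044 = (1−0.476)·F3·0.349.
F3 = 54.12/(0.349×0.524) = 295.94 kg/h.
Recycle F9 = 0.476×295.94 = 140.87 kg/h.

140.9 kg/h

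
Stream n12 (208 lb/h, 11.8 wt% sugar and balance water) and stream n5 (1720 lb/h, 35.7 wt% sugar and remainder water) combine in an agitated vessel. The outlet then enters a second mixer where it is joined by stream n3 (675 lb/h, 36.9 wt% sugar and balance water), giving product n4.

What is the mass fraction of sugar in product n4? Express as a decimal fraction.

0.341

Overall, product flow = 2603 lb/h.
sugar in = 208×0.118 + 1720×0.357 + 675×0.369 = 887.66 lb/h.
sugar fraction in n4 = 0.341.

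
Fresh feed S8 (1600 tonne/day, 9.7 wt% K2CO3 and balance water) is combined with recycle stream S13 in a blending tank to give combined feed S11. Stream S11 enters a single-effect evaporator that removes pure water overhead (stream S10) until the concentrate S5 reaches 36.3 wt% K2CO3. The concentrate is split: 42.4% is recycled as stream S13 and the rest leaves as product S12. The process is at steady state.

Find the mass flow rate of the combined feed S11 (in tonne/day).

Overall K2CO3 balance (none leaves overhead): K2CO3 in fresh feed = K2CO3 in product, i.e. 1600×0.097 = (1−0.424)·S5·0.363.
S5 = 155.2/(0.363×0.576) = 742.27 tonne/day.
Recycle S13 = 0.424×742.27 = 314.72 tonne/day.
Combined feed S11 = 1600 + 314.72 = 1914.7 tonne/day.

1915 tonne/day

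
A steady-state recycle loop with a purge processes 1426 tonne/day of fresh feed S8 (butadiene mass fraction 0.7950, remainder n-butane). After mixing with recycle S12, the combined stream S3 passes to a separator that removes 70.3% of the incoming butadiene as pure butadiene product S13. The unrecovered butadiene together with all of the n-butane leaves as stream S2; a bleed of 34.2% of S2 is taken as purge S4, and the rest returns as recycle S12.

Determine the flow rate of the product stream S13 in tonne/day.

990.5 tonne/day

butadiene in S3: m_A = 1426×0.795 + (1−0.342)·(1−0.703)·m_A, so m_A = 1133.7/0.8046 = 1409 tonne/day.
Product S13 = 0.703×1409 = 990.55 tonne/day.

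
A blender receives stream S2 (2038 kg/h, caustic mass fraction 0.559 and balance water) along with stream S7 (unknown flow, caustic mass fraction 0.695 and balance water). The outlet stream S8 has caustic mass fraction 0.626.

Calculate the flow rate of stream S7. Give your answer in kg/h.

1979 kg/h

Let S7 be the unknown flow. Total out = 2038 + S7.
caustic balance: 1139.2 + 0.695·S7 = 0.626·(2038 + S7)
(0.695 − 0.626)·S7 = 0.626×2038 − 1139.2 = 136.55
S7 = 136.55 / 0.069 = 1978.9 kg/h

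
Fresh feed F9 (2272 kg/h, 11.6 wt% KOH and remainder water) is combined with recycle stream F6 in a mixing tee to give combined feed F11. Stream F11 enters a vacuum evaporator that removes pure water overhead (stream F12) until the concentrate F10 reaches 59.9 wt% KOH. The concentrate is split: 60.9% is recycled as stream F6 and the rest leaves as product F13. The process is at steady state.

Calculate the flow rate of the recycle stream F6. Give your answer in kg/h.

685.3 kg/h

Overall KOH balance (none leaves overhead): KOH in fresh feed = KOH in product, i.e. 2272×0.116 = (1−0.609)·F10·0.599.
F10 = 263.55/(0.599×0.391) = 1125.3 kg/h.
Recycle F6 = 0.609×1125.3 = 685.3 kg/h.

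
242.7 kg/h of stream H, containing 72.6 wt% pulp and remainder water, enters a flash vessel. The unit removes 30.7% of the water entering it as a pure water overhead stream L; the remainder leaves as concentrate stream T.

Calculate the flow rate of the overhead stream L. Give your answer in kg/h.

20.42 kg/h

water entering = 242.7×0.274 = 66.5 kg/h; overhead removed = 0.307×66.5 = 20.415 kg/h.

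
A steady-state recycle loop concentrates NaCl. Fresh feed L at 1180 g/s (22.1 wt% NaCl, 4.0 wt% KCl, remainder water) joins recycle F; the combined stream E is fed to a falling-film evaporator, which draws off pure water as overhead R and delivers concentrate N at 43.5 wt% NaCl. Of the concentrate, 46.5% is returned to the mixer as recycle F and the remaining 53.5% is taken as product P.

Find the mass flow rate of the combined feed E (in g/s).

Overall NaCl balance (none leaves overhead): NaCl in fresh feed = NaCl in product, i.e. 1180×0.221 = (1−0.465)·N·0.435.
N = 260.78/(0.435×0.535) = 1120.6 g/s.
Recycle F = 0.465×1120.6 = 521.06 g/s.
Combined feed E = 1180 + 521.06 = 1701.1 g/s.

1701 g/s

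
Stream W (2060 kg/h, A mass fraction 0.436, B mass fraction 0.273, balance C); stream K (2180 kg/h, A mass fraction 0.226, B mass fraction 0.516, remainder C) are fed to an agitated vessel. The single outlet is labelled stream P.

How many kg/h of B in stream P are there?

1687 kg/h

B out = B in = 2060×0.273 + 2180×0.516 = 1687.3 kg/h.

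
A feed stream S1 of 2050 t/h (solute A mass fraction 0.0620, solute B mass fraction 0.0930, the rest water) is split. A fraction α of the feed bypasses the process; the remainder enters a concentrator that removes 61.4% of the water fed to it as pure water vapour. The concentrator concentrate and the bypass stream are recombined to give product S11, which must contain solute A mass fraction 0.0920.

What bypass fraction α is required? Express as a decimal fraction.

0.371

All 2050×0.062 = 127.1 t/h of solute A reaches S11, so S11 = 127.1/0.092 = 1381.5 t/h and vapour = 668.48 t/h.
The evaporator receives (1−α)·2050 of feed at 0.845 water and removes 0.614 of that water:
0.614×0.845×(1−α)×2050 = 668.48
(1−α) = 668.48/1063.6 = 0.6285;  α = 0.3715.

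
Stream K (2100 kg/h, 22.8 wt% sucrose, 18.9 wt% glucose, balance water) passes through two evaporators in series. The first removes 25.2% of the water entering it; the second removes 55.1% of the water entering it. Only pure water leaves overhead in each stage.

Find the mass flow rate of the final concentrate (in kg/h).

water in feed = 2100×0.583 = 1224.3 kg/h.
After stage 1: water left = (1−0.252)×1224.3 = 915.78; stream total = 1791.5 kg/h.
After stage 2: water left = (1−0.551)×915.78 = 411.18; final concentrate = 1286.9 kg/h.

1287 kg/h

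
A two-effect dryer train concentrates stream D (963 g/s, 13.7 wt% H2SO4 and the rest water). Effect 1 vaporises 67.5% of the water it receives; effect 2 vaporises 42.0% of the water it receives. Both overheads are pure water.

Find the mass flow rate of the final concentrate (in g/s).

water in feed = 963×0.863 = 831.07 g/s.
After stage 1: water left = (1−0.675)×831.07 = 270.1; stream total = 402.03 g/s.
After stage 2: water left = (1−0.420)×270.1 = 156.66; final concentrate = 288.59 g/s.

288.6 g/s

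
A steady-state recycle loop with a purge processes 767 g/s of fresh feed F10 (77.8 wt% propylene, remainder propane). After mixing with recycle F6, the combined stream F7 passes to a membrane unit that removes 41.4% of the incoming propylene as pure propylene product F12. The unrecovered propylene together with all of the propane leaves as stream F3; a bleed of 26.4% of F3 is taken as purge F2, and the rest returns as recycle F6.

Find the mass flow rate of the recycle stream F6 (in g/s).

927.3 g/s

propane enters only via F10 and leaves only via the purge: 767×0.222 = 0.264×(propane in F3), and the membrane unit passes all propane, so propane in F7 = propane in F3 = 644.98 g/s.
propylene in F7: m_A = 767×0.778 + (1−0.264)·(1−0.414)·m_A, so m_A = 596.73/0.5687 = 1049.3 g/s.
F3 = (1−0.414)×1049.3 + 644.98 = 1259.9 g/s.
Recycle F6 = (1−0.264)×1259.9 = 927.25 g/s.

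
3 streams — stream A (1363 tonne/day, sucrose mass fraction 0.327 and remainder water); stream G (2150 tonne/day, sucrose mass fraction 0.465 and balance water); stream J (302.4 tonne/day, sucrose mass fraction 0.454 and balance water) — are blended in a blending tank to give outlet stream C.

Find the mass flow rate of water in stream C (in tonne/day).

water out = water in = 1363×0.673 + 2150×0.535 + 302.4×0.546 = 2232.7 tonne/day.

2233 tonne/day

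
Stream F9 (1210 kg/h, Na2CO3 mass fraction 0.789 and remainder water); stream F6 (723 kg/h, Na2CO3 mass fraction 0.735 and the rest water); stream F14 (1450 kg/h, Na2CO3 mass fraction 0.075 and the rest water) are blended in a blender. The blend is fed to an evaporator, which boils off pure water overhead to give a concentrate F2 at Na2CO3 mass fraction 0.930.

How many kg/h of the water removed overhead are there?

Na2CO3 entering = 1210×0.789 + 723×0.735 + 1450×0.075 = 1594.8 kg/h.
All Na2CO3 reports to F2, so F2 = 1594.8/0.930 = 1714.9 kg/h.
Total feed = 3383 kg/h; overhead = 3383 − 1714.9 = 1668.1 kg/h.

1668 kg/h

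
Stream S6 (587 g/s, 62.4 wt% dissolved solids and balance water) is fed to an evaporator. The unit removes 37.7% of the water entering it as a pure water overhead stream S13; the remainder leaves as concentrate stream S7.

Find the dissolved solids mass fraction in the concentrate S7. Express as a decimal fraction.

dissolved solids is not removed: 587×0.624 = 366.29 g/s of dissolved solids enters S7.
water entering = 587×0.376 = 220.71 g/s; overhead removed = 0.377×220.71 = 83.208 g/s.
Concentrate = 587 − 83.208 = 503.79 g/s.
Mass fraction = 366.29/503.79 = 0.727.

0.727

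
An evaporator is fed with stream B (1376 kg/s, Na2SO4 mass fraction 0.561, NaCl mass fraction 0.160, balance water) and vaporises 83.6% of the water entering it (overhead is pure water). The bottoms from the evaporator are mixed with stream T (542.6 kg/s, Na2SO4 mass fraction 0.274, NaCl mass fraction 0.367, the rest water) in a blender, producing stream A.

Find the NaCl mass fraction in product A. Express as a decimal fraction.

Vapour removed = 0.836×0.279×1376 = 320.94 kg/s; concentrate = 1055.1 kg/s.
NaCl reaching the mixer = 220.16 (from concentrate) + 542.6×0.367 = 419.29 kg/s.
Product flow = 1055.1 + 542.6 = 1597.7 kg/s; NaCl fraction = 0.262.

0.262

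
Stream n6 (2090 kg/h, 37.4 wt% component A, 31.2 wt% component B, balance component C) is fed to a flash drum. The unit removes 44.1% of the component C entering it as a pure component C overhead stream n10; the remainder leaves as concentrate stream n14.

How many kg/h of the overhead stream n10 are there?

289.4 kg/h

component C entering = 2090×0.314 = 656.26 kg/h; overhead removed = 0.441×656.26 = 289.41 kg/h.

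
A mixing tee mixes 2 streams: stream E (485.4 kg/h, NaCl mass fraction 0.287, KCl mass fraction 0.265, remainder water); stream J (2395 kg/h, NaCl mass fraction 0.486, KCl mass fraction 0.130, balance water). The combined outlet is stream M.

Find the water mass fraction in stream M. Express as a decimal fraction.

Total flow out = 485.4 + 2395 = 2880.4 kg/h.
water in = 485.4×0.448 + 2395×0.384 = 1137.1 kg/h.
water mass fraction in M = 1137.1/2880.4 = 0.395.

0.395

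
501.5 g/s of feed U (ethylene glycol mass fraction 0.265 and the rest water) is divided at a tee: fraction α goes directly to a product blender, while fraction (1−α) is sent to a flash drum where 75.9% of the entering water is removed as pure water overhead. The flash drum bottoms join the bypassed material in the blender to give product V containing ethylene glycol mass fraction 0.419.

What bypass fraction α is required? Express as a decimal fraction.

All 501.5×0.265 = 132.9 g/s of ethylene glycol reaches V, so V = 132.9/0.419 = 317.18 g/s and vapour = 184.32 g/s.
The evaporator receives (1−α)·501.5 of feed at 0.735 water and removes 0.759 of that water:
0.759×0.735×(1−α)×501.5 = 184.32
(1−α) = 184.32/279.77 = 0.6588;  α = 0.3412.

0.341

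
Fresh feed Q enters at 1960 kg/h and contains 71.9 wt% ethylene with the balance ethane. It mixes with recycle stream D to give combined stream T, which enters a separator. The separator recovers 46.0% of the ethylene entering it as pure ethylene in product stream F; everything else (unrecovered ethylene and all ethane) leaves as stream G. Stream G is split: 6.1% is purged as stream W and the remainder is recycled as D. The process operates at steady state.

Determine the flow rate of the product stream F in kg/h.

ethylene in T: m_A = 1960×0.719 + (1−0.061)·(1−0.460)·m_A, so m_A = 1409.2/0.4929 = 2858.8 kg/h.
Product F = 0.460×2858.8 = 1315.1 kg/h.

1315 kg/h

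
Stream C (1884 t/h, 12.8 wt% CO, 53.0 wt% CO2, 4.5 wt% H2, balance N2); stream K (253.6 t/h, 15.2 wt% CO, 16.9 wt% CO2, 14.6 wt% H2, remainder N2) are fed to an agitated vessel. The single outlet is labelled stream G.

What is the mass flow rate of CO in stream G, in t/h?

279.7 t/h

CO out = CO in = 1884×0.128 + 253.6×0.152 = 279.7 t/h.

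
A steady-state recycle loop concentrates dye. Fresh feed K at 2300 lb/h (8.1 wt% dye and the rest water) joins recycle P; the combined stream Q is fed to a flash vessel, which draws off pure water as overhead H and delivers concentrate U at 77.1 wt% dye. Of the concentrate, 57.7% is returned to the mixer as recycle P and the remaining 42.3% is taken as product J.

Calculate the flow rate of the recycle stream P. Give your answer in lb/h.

329.6 lb/h

Overall dye balance (none leaves overhead): dye in fresh feed = dye in product, i.e. 2300×0.081 = (1−0.577)·U·0.771.
U = 186.3/(0.771×0.423) = 571.24 lb/h.
Recycle P = 0.577×571.24 = 329.61 lb/h.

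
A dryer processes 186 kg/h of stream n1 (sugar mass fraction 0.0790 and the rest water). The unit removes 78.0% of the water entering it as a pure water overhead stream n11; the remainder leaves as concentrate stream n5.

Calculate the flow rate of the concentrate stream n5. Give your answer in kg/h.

52.38 kg/h

water entering = 186×0.921 = 171.31 kg/h; overhead removed = 0.780×171.31 = 133.62 kg/h.
Concentrate = 186 − 133.62 = 52.381 kg/h.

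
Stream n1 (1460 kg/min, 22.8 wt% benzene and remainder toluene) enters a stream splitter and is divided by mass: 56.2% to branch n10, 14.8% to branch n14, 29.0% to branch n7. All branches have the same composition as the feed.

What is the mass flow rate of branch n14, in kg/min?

Branch n14 flow = 0.148×1460 = 216.08 kg/min.

216.1 kg/min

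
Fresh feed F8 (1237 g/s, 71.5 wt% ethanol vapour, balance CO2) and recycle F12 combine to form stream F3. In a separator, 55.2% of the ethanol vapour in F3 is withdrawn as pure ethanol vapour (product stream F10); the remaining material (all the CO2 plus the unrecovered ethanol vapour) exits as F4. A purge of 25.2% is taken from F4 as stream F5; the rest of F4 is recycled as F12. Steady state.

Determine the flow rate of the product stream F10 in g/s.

734.3 g/s

ethanol vapour in F3: m_A = 1237×0.715 + (1−0.252)·(1−0.552)·m_A, so m_A = 884.45/0.6649 = 1330.2 g/s.
Product F10 = 0.552×1330.2 = 734.28 g/s.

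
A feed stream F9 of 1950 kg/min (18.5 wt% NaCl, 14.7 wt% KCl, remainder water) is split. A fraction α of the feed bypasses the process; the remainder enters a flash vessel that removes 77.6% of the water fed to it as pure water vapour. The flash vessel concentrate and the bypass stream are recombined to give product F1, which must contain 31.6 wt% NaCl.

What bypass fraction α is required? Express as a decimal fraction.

All 1950×0.185 = 360.75 kg/min of NaCl reaches F1, so F1 = 360.75/0.316 = 1141.6 kg/min and vapour = 808.39 kg/min.
The evaporator receives (1−α)·1950 of feed at 0.668 water and removes 0.776 of that water:
0.776×0.668×(1−α)×1950 = 808.39
(1−α) = 808.39/1010.8 = 0.7997;  α = 0.2003.

0.200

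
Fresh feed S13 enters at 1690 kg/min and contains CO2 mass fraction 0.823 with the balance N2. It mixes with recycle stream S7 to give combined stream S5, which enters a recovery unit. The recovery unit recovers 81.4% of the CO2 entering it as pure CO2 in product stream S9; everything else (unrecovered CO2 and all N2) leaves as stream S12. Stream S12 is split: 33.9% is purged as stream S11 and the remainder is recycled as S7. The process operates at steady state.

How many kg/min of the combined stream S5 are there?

2468 kg/min

N2 enters only via S13 and leaves only via the purge: 1690×0.177 = 0.339×(N2 in S12), and the recovery unit passes all N2, so N2 in S5 = N2 in S12 = 882.39 kg/min.
CO2 in S5: m_A = 1690×0.823 + (1−0.339)·(1−0.814)·m_A, so m_A = 1390.9/0.8771 = 1585.8 kg/min.
S5 = 1585.8 + 882.39 = 2468.2 kg/min.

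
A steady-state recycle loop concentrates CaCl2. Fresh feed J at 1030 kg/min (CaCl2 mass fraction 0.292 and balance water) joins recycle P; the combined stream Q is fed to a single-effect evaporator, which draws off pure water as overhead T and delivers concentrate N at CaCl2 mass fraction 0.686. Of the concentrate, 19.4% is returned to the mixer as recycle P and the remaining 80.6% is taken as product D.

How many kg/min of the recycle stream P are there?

105.5 kg/min

Overall CaCl2 balance (none leaves overhead): CaCl2 in fresh feed = CaCl2 in product, i.e. 1030×0.292 = (1−0.194)·N·0.686.
N = 300.76/(0.686×0.806) = 543.95 kg/min.
Recycle P = 0.194×543.95 = 105.53 kg/min.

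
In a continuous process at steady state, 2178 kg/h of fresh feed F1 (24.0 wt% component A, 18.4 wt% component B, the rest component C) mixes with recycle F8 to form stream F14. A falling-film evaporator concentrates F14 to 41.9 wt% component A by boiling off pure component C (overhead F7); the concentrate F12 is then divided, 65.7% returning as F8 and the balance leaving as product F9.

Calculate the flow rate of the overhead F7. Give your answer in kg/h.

930.5 kg/h

Overall component A balance (none leaves overhead): component A in fresh feed = component A in product, i.e. 2178×0.240 = (1−0.657)·F12·0.419.
F12 = 522.72/(0.419×0.343) = 3637.1 kg/h.
Recycle F8 = 0.657×3637.1 = 2389.6 kg/h.
Combined feed F14 = 2178 + 2389.6 = 4567.6 kg/h.
Overhead F7 = F14 − F12 = 4567.6 − 3637.1 = 930.46 kg/h.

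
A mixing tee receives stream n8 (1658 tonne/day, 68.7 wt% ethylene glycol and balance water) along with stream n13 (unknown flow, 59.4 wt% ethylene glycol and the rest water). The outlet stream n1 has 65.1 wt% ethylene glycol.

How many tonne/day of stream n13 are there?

Let n13 be the unknown flow. Total out = 1658 + n13.
ethylene glycol balance: 1139 + 0.594·n13 = 0.651·(1658 + n13)
(0.594 − 0.651)·n13 = 0.651×1658 − 1139 = -59.688
n13 = -59.688 / -0.057 = 1047.2 tonne/day

1047 tonne/day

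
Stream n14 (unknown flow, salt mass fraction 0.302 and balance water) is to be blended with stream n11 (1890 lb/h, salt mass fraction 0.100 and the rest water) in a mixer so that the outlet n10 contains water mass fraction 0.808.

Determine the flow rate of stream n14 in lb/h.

1581 lb/h

Let n14 be the unknown flow. Total out = 1890 + n14.
water balance: 1701 + 0.698·n14 = 0.808·(1890 + n14)
(0.698 − 0.808)·n14 = 0.808×1890 − 1701 = -173.88
n14 = -173.88 / -0.110 = 1580.7 lb/h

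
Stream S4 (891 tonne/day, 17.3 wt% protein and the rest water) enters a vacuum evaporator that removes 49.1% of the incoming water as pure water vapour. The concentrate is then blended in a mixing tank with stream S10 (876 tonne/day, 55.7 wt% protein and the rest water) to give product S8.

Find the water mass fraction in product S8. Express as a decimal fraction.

0.543

Vapour removed = 0.491×0.827×891 = 361.8 tonne/day; concentrate = 529.2 tonne/day.
water reaching the mixer = 375.06 (from concentrate) + 876×0.443 = 763.13 tonne/day.
Product flow = 529.2 + 876 = 1405.2 tonne/day; water fraction = 0.543.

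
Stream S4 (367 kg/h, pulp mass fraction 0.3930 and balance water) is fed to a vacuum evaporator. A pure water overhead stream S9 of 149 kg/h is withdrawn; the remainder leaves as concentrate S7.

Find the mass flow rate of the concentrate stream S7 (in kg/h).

Concentrate = 367 − 149 = 218 kg/h.

218 kg/h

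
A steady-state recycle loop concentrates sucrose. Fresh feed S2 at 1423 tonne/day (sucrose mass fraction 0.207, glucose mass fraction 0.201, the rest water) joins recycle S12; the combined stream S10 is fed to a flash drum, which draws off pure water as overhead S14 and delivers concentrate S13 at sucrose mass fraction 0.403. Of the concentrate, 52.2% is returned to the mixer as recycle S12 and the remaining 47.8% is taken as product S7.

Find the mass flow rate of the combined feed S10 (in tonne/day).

Overall sucrose balance (none leaves overhead): sucrose in fresh feed = sucrose in product, i.e. 1423×0.207 = (1−0.522)·S13·0.403.
S13 = 294.56/(0.403×0.478) = 1529.1 tonne/day.
Recycle S12 = 0.522×1529.1 = 798.2 tonne/day.
Combined feed S10 = 1423 + 798.2 = 2221.2 tonne/day.

2221 tonne/day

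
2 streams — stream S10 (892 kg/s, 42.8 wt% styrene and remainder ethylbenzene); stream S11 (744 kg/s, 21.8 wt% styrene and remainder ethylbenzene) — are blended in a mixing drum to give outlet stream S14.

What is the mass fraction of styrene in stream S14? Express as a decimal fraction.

0.3325

Total flow out = 892 + 744 = 1636 kg/s.
styrene in = 892×0.428 + 744×0.218 = 543.97 kg/s.
styrene mass fraction in S14 = 543.97/1636 = 0.3325.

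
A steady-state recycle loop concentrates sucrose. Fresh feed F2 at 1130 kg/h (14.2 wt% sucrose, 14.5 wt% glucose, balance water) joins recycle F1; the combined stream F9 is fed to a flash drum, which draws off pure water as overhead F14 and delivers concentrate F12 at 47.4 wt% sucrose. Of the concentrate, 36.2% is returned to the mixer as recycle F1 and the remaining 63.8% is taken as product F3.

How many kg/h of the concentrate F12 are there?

530.6 kg/h

Overall sucrose balance (none leaves overhead): sucrose in fresh feed = sucrose in product, i.e. 1130×0.142 = (1−0.362)·F12·0.474.
F12 = 160.46/(0.474×0.638) = 530.6 kg/h.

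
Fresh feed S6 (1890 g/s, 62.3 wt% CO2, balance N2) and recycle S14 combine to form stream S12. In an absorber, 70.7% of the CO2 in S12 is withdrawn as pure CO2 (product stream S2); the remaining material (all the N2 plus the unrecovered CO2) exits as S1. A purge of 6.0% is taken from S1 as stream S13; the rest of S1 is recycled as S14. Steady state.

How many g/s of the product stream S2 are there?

CO2 in S12: m_A = 1890×0.623 + (1−0.060)·(1−0.707)·m_A, so m_A = 1177.5/0.7246 = 1625 g/s.
Product S2 = 0.707×1625 = 1148.9 g/s.

1149 g/s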